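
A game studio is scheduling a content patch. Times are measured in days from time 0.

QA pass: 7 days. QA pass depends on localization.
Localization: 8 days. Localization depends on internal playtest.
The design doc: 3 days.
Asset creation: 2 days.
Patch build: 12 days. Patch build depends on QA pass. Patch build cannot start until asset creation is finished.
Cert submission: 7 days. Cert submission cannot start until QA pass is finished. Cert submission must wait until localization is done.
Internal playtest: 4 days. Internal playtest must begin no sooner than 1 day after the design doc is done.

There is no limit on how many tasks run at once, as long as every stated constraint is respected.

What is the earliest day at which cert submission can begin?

Nothing blocks the design doc, so it runs from day 0 to day 3.
After the design doc (finishes day 3, plus 1-day gap → day 4), internal playtest can start at day 4 and finishes at day 8.
Localization waits on internal playtest (finishes day 8), so it starts at day 8 and finishes at 8 + 8 = day 16.
QA pass waits on localization (finishes day 16), so it starts at day 16 and finishes at 16 + 7 = day 23.
Cert submission waits on QA pass (finishes day 23); localization (finishes day 16). The latest of these is day 23, which is the earliest cert submission can start.

23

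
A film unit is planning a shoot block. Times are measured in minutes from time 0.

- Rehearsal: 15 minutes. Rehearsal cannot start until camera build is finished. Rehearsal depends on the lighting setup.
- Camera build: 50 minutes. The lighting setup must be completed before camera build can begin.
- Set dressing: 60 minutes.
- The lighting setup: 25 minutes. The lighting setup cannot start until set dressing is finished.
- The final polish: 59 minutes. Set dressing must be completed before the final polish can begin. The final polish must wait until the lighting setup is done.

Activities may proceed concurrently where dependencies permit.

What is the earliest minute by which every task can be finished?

150

Nothing blocks set dressing, so it runs from minute 0 to minute 60.
The lighting setup waits on set dressing (finishes minute 60), so it starts at minute 60 and finishes at 60 + 25 = minute 85.
For the final polish: set dressing (finishes minute 60); the lighting setup (finishes minute 85). Taking the maximum gives a start of minute 85, and it finishes at 85 + 59 = minute 144.
After the lighting setup (finishes minute 85), camera build can start at minute 85 and finishes at minute 135.
For rehearsal: camera build (finishes minute 135); the lighting setup (finishes minute 85). Taking the maximum gives a start of minute 135, and it finishes at 135 + 15 = minute 150.
All tasks are finished once the last one completes. Finish times: Set dressing at 60, The lighting setup at 85, Camera build at 135, Rehearsal at 150, The final polish at 144. The latest is minute 150.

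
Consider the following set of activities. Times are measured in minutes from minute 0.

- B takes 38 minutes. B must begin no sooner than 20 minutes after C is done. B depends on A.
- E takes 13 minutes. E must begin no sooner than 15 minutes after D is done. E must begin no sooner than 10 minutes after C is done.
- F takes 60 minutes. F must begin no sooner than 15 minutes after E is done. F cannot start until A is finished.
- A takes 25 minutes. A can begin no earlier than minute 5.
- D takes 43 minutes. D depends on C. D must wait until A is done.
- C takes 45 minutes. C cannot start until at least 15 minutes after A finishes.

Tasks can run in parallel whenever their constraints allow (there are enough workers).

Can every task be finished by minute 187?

No

A waits on its own release at minute 5, so it starts at minute 5 and finishes at 5 + 25 = minute 30.
C waits on A (finishes minute 30, plus 15-minute gap → minute 45), so it starts at minute 45 and finishes at 45 + 45 = minute 90.
D cannot start until C (finishes minute 90); A (finishes minute 30). The controlling bound is minute 90, so D finishes at 90 + 43 = minute 133.
E has to wait for D (finishes minute 133, plus 15-minute gap → minute 148); C (finishes minute 90, plus 10-minute gap → minute 100). The latest of these is minute 148, so E runs minute 148 to 148 + 13 = minute 161.
F cannot start until E (finishes minute 161, plus 15-minute gap → minute 176); A (finishes minute 30). The controlling bound is minute 176, so F finishes at 176 + 60 = minute 236.
B has to wait for C (finishes minute 90, plus 20-minute gap → minute 110); A (finishes minute 30). The latest of these is minute 110, so B runs minute 110 to 110 + 38 = minute 148.
The earliest everything can be done is minute 236, which is after the deadline of 187, so it is not possible.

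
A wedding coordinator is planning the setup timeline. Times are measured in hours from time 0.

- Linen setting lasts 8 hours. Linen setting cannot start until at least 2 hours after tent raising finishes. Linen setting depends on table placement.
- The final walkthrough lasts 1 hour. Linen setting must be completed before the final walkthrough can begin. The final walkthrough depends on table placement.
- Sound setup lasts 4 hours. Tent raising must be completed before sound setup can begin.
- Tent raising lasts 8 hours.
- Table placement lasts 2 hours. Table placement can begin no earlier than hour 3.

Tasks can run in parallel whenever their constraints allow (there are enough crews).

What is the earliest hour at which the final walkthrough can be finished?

Table placement cannot begin until its own release at hour 3. It runs from hour 3 to 3 + 2 = hour 5.
Tent raising can start immediately at hour 0; it finishes at hour 8.
Linen setting needs all of tent raising (finishes hour 8, plus 2-hour gap → hour 10); table placement (finishes hour 5). That puts its earliest start at hour 10; it finishes at 10 + 8 = hour 18.
The final walkthrough needs all of linen setting (finishes hour 18); table placement (finishes hour 5). That puts its earliest start at hour 18; it finishes at 18 + 1 = hour 19.

19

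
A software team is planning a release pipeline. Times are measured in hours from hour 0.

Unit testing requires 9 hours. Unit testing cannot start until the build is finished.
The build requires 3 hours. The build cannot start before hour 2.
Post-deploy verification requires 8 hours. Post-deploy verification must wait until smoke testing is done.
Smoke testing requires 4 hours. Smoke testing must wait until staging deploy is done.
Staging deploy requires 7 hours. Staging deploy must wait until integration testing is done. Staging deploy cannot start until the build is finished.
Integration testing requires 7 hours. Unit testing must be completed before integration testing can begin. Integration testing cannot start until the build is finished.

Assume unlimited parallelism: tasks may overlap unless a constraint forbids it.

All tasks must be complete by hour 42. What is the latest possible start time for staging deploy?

23

Nothing follows post-deploy verification; the deadline of hour 42 is its only limit. It must start by 42 − 8 = hour 34.
Smoke testing must finish before post-deploy verification (must start by hour 34). With a 4-hour duration, smoke testing must start by 34 − 4 = hour 30.
Staging deploy has to be done before smoke testing (must start by hour 30). That means finishing by hour 30, i.e. starting by 30 − 7 = hour 23.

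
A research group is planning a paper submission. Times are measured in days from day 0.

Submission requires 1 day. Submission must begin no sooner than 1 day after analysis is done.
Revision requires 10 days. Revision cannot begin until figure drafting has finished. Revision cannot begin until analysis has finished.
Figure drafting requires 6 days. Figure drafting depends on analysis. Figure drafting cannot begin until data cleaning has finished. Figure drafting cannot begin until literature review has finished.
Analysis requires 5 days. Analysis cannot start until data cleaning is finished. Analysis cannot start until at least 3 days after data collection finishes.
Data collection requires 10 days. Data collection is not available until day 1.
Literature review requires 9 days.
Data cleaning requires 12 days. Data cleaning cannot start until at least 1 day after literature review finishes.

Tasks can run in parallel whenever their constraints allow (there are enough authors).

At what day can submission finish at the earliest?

29

Data collection waits on its own release at day 1, so it starts at day 1 and finishes at 1 + 10 = day 11.
Literature review has no prerequisites, so it starts at day 0 and finishes at day 9.
After literature review (finishes day 9, plus 1-day gap → day 10), data cleaning can start at day 10 and finishes at day 22.
Analysis needs all of data cleaning (finishes day 22); data collection (finishes day 11, plus 3-day gap → day 14). That puts its earliest start at day 22; it finishes at 22 + 5 = day 27.
After analysis (finishes day 27, plus 1-day gap → day 28), submission can start at day 28 and finishes at day 29.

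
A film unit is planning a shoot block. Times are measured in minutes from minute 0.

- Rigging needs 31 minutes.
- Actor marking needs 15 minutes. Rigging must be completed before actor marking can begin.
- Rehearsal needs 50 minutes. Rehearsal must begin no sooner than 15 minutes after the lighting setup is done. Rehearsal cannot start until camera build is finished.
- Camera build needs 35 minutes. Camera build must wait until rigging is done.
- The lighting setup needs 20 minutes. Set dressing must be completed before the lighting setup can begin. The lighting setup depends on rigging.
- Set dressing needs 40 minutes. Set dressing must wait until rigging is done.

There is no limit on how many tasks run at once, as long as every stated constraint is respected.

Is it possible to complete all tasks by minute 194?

Yes

Rigging has no prerequisites, so it starts at minute 0 and finishes at minute 31.
Actor marking cannot begin until rigging (finishes minute 31). It runs from minute 31 to 31 + 15 = minute 46.
Camera build cannot begin until rigging (finishes minute 31). It runs from minute 31 to 31 + 35 = minute 66.
Set dressing cannot begin until rigging (finishes minute 31). It runs from minute 31 to 31 + 40 = minute 71.
The lighting setup needs all of set dressing (finishes minute 71); rigging (finishes minute 31). That puts its earliest start at minute 71; it finishes at 71 + 20 = minute 91.
For rehearsal: the lighting setup (finishes minute 91, plus 15-minute gap → minute 106); camera build (finishes minute 66). Taking the maximum gives a start of minute 106, and it finishes at 106 + 50 = minute 156.
Every task is finished by minute 156, which is no later than the deadline of 194, so the schedule is feasible.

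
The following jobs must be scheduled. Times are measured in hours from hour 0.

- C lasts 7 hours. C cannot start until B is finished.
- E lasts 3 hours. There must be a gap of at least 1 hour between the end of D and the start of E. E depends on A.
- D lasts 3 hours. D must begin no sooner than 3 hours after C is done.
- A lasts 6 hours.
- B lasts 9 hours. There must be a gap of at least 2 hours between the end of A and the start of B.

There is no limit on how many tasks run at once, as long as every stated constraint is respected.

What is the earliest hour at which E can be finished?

34

Nothing blocks A, so it runs from hour 0 to hour 6.
After A (finishes hour 6, plus 2-hour gap → hour 8), B can start at hour 8 and finishes at hour 17.
After B (finishes hour 17), C can start at hour 17 and finishes at hour 24.
After C (finishes hour 24, plus 3-hour gap → hour 27), D can start at hour 27 and finishes at hour 30.
E cannot start until D (finishes hour 30, plus 1-hour gap → hour 31); A (finishes hour 6). The controlling bound is hour 31, so E finishes at 31 + 3 = hour 34.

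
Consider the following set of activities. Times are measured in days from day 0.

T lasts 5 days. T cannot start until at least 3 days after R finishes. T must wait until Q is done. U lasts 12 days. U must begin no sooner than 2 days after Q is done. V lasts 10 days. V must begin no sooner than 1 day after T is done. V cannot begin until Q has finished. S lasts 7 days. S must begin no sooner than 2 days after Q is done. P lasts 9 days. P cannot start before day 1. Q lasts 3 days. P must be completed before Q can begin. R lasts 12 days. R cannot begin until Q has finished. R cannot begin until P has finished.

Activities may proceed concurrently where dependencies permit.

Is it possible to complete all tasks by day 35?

No

P waits on its own release at day 1, so it starts at day 1 and finishes at 1 + 9 = day 10.
Q waits on P (finishes day 10), so it starts at day 10 and finishes at 10 + 3 = day 13.
U waits on Q (finishes day 13, plus 2-day gap → day 15), so it starts at day 15 and finishes at 15 + 12 = day 27.
S cannot begin until Q (finishes day 13, plus 2-day gap → day 15). It runs from day 15 to 15 + 7 = day 22.
R needs all of Q (finishes day 13); P (finishes day 10). That puts its earliest start at day 13; it finishes at 13 + 12 = day 25.
T has to wait for R (finishes day 25, plus 3-day gap → day 28); Q (finishes day 13). The latest of these is day 28, so T runs day 28 to 28 + 5 = day 33.
V has to wait for T (finishes day 33, plus 1-day gap → day 34); Q (finishes day 13). The latest of these is day 34, so V runs day 34 to 34 + 10 = day 44.
The earliest everything can be done is day 44, which is after the deadline of 35, so it is not possible.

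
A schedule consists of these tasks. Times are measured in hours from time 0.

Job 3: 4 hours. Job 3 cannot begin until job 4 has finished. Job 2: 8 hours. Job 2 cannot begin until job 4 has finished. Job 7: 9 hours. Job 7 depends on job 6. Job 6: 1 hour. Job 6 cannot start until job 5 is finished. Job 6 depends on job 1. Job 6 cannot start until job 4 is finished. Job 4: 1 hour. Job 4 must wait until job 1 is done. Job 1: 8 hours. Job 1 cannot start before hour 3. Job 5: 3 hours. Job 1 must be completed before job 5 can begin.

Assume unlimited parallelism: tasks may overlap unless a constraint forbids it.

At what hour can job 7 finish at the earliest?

Job 1 waits on its own release at hour 3, so it starts at hour 3 and finishes at 3 + 8 = hour 11.
After job 1 (finishes hour 11), job 5 can start at hour 11 and finishes at hour 14.
After job 1 (finishes hour 11), job 4 can start at hour 11 and finishes at hour 12.
For job 6: job 5 (finishes hour 14); job 1 (finishes hour 11); job 4 (finishes hour 12). Taking the maximum gives a start of hour 14, and it finishes at 14 + 1 = hour 15.
After job 6 (finishes hour 15), job 7 can start at hour 15 and finishes at hour 24.

24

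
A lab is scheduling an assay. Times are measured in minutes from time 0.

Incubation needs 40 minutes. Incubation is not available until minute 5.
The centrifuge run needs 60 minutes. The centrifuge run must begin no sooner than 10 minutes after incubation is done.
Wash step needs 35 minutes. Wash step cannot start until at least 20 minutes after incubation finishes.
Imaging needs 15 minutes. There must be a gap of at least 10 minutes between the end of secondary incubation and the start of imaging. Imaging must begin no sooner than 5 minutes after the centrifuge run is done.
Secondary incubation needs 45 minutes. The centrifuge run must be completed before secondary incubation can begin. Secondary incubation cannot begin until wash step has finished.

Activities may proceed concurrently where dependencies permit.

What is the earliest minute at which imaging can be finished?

Incubation cannot begin until its own release at minute 5. It runs from minute 5 to 5 + 40 = minute 45.
Wash step cannot begin until incubation (finishes minute 45, plus 20-minute gap → minute 65). It runs from minute 65 to 65 + 35 = minute 100.
The centrifuge run waits on incubation (finishes minute 45, plus 10-minute gap → minute 55), so it starts at minute 55 and finishes at 55 + 60 = minute 115.
For secondary incubation: the centrifuge run (finishes minute 115); wash step (finishes minute 100). Taking the maximum gives a start of minute 115, and it finishes at 115 + 45 = minute 160.
Imaging needs all of secondary incubation (finishes minute 160, plus 10-minute gap → minute 170); the centrifuge run (finishes minute 115, plus 5-minute gap → minute 120). That puts its earliest start at minute 170; it finishes at 170 + 15 = minute 185.

185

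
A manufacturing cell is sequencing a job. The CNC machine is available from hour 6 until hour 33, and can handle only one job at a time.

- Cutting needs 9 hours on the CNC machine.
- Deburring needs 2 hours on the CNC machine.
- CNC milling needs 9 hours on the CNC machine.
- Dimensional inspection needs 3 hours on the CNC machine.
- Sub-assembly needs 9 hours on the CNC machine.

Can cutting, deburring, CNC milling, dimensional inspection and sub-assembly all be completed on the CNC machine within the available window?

No

The CNC machine window is 33 − 6 = 27 hours.
Running back to back, the jobs need 9 + 2 + 9 + 3 + 9 = 32 hours on the CNC machine.
Since 32 > 27, they cannot all fit.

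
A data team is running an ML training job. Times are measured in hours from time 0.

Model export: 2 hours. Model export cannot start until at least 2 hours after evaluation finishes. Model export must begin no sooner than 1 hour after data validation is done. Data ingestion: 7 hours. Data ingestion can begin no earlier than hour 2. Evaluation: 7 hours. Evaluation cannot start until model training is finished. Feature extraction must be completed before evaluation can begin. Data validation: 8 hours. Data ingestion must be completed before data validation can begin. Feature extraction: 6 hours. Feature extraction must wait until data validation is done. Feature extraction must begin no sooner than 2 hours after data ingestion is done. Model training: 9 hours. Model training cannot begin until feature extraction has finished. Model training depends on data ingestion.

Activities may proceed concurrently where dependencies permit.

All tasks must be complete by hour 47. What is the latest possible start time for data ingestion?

6

Model export must finish by hour 47; it takes 2 hours, so it must start by 47 − 2 = hour 45.
Evaluation has to be done before model export (must start by hour 45, minus 2-hour gap → hour 43). That means finishing by hour 43, i.e. starting by 43 − 7 = hour 36.
Since evaluation (must start by hour 36) depends on it, model training must finish by hour 36. Backing off its 9-hour duration gives a latest start of hour 27.
Feature extraction must finish in time for model training (must start by hour 27); evaluation (must start by hour 36). The tightest is hour 27, so feature extraction must start by 27 − 6 = hour 21.
Data validation must finish in time for feature extraction (must start by hour 21); model export (must start by hour 45, minus 1-hour gap → hour 44). The tightest is hour 21, so data validation must start by 21 − 8 = hour 13.
Data ingestion must finish in time for data validation (must start by hour 13); feature extraction (must start by hour 21, minus 2-hour gap → hour 19); model training (must start by hour 27). The tightest is hour 13, so data ingestion must start by 13 − 7 = hour 6.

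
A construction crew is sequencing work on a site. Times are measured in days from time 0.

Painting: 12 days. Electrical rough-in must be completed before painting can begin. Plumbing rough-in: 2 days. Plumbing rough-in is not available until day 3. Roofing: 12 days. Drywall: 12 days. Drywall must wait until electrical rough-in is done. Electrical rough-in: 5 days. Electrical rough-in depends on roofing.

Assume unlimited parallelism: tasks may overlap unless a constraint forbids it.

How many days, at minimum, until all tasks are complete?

29

Plumbing rough-in waits on its own release at day 3, so it starts at day 3 and finishes at 3 + 2 = day 5.
Roofing can start immediately at day 0; it finishes at day 12.
Electrical rough-in waits on roofing (finishes day 12), so it starts at day 12 and finishes at 12 + 5 = day 17.
Painting waits on electrical rough-in (finishes day 17), so it starts at day 17 and finishes at 17 + 12 = day 29.
Drywall cannot begin until electrical rough-in (finishes day 17). It runs from day 17 to 17 + 12 = day 29.
All tasks are finished once the last one completes. Finish times: Roofing at 12, Plumbing rough-in at 5, Electrical rough-in at 17, Drywall at 29, Painting at 29. The latest is day 29.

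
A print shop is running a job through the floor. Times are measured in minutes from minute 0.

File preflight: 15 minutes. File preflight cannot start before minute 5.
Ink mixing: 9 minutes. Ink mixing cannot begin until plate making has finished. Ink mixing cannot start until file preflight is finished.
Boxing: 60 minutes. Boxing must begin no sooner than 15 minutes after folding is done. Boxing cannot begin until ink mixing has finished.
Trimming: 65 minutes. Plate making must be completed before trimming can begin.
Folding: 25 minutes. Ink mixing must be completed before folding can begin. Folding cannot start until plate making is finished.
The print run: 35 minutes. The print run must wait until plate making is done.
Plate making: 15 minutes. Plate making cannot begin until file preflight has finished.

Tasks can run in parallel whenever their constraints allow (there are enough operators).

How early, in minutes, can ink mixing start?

35

After its own release at minute 5, file preflight can start at minute 5 and finishes at minute 20.
After file preflight (finishes minute 20), plate making can start at minute 20 and finishes at minute 35.
Ink mixing waits on plate making (finishes minute 35); file preflight (finishes minute 20). The latest of these is minute 35, which is the earliest ink mixing can start.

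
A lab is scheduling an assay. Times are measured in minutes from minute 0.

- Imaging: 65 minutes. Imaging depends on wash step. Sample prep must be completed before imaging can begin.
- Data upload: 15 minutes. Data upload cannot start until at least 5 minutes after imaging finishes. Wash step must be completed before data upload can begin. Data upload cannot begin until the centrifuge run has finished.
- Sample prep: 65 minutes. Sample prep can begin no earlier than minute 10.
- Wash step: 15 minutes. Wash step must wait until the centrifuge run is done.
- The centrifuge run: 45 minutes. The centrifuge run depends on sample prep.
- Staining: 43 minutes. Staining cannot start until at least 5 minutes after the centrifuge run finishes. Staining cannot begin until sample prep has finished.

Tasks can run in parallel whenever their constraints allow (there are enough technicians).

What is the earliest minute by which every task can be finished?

220

After its own release at minute 10, sample prep can start at minute 10 and finishes at minute 75.
The centrifuge run waits on sample prep (finishes minute 75), so it starts at minute 75 and finishes at 75 + 45 = minute 120.
Staining cannot start until the centrifuge run (finishes minute 120, plus 5-minute gap → minute 125); sample prep (finishes minute 75). The controlling bound is minute 125, so staining finishes at 125 + 43 = minute 168.
After the centrifuge run (finishes minute 120), wash step can start at minute 120 and finishes at minute 135.
Imaging needs all of wash step (finishes minute 135); sample prep (finishes minute 75). That puts its earliest start at minute 135; it finishes at 135 + 65 = minute 200.
For data upload: imaging (finishes minute 200, plus 5-minute gap → minute 205); wash step (finishes minute 135); the centrifuge run (finishes minute 120). Taking the maximum gives a start of minute 205, and it finishes at 205 + 15 = minute 220.
All tasks are finished once the last one completes. Finish times: Sample prep at 75, The centrifuge run at 120, Wash step at 135, Staining at 168, Imaging at 200, Data upload at 220. The latest is minute 220.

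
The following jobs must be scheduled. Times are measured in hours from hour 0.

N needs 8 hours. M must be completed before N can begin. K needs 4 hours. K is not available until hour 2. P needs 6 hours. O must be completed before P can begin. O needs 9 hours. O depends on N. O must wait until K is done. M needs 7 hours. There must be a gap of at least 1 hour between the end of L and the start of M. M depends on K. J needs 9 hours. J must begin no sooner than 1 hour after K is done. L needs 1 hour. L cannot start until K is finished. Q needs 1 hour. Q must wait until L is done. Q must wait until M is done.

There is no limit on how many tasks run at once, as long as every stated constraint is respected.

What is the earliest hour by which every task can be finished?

38

K waits on its own release at hour 2, so it starts at hour 2 and finishes at 2 + 4 = hour 6.
L cannot begin until K (finishes hour 6). It runs from hour 6 to 6 + 1 = hour 7.
For M: L (finishes hour 7, plus 1-hour gap → hour 8); K (finishes hour 6). Taking the maximum gives a start of hour 8, and it finishes at 8 + 7 = hour 15.
Q needs all of L (finishes hour 7); M (finishes hour 15). That puts its earliest start at hour 15; it finishes at 15 + 1 = hour 16.
N waits on M (finishes hour 15), so it starts at hour 15 and finishes at 15 + 8 = hour 23.
O cannot start until N (finishes hour 23); K (finishes hour 6). The controlling bound is hour 23, so O finishes at 23 + 9 = hour 32.
After O (finishes hour 32), P can start at hour 32 and finishes at hour 38.
J waits on K (finishes hour 6, plus 1-hour gap → hour 7), so it starts at hour 7 and finishes at 7 + 9 = hour 16.
All tasks are finished once the last one completes. Finish times: J at 16, K at 6, L at 7, M at 15, N at 23, O at 32, P at 38, Q at 16. The latest is hour 38.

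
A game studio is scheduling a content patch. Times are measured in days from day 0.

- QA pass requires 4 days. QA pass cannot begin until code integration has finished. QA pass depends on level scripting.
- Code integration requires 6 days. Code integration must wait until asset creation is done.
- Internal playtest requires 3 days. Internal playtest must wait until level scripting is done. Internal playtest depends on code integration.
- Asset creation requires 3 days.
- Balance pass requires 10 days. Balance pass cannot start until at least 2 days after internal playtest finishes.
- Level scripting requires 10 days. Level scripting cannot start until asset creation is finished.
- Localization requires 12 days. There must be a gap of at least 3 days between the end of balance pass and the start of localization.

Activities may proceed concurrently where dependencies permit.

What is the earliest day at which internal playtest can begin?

Nothing blocks asset creation, so it runs from day 0 to day 3.
Code integration waits on asset creation (finishes day 3), so it starts at day 3 and finishes at 3 + 6 = day 9.
Level scripting waits on asset creation (finishes day 3), so it starts at day 3 and finishes at 3 + 10 = day 13.
Internal playtest waits on level scripting (finishes day 13); code integration (finishes day 9). The latest of these is day 13, which is the earliest internal playtest can start.

13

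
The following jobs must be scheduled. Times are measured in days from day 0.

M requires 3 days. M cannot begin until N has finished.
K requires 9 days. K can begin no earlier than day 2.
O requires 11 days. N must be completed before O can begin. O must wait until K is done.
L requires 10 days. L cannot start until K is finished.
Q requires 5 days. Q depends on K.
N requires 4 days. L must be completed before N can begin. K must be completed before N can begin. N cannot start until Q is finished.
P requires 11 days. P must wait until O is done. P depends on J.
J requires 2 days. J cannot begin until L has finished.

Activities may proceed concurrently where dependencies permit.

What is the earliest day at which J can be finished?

23

K waits on its own release at day 2, so it starts at day 2 and finishes at 2 + 9 = day 11.
L waits on K (finishes day 11), so it starts at day 11 and finishes at 11 + 10 = day 21.
After L (finishes day 21), J can start at day 21 and finishes at day 23.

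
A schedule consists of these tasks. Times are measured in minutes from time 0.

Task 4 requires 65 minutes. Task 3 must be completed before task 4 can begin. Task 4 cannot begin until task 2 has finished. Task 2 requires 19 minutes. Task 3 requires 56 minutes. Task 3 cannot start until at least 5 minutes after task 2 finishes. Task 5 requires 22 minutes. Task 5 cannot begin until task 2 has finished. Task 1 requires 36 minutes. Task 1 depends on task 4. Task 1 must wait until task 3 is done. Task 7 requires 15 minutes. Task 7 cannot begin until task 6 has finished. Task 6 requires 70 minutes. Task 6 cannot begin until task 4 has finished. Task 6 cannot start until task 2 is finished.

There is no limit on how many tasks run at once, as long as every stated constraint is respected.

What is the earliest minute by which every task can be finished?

Task 2 has no prerequisites, so it starts at minute 0 and finishes at minute 19.
Task 5 waits on task 2 (finishes minute 19), so it starts at minute 19 and finishes at 19 + 22 = minute 41.
Task 3 cannot begin until task 2 (finishes minute 19, plus 5-minute gap → minute 24). It runs from minute 24 to 24 + 56 = minute 80.
For task 4: task 3 (finishes minute 80); task 2 (finishes minute 19). Taking the maximum gives a start of minute 80, and it finishes at 80 + 65 = minute 145.
For task 6: task 4 (finishes minute 145); task 2 (finishes minute 19). Taking the maximum gives a start of minute 145, and it finishes at 145 + 70 = minute 215.
After task 6 (finishes minute 215), task 7 can start at minute 215 and finishes at minute 230.
For task 1: task 4 (finishes minute 145); task 3 (finishes minute 80). Taking the maximum gives a start of minute 145, and it finishes at 145 + 36 = minute 181.
All tasks are finished once the last one completes. Finish times: Task 1 at 181, Task 2 at 19, Task 3 at 80, Task 4 at 145, Task 5 at 41, Task 6 at 215, Task 7 at 230. The latest is minute 230.

230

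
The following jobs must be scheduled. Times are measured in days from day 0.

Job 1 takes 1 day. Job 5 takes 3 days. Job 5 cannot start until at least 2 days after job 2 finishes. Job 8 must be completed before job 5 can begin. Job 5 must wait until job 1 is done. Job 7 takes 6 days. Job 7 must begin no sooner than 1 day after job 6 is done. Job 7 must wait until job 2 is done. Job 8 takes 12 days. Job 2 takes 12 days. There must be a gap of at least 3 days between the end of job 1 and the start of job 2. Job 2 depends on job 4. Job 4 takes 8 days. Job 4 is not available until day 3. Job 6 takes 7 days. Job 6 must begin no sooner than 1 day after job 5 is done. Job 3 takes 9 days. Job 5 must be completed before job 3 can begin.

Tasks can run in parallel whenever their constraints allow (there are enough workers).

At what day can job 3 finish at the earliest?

Job 8 can start immediately at day 0; it finishes at day 12.
Job 4 waits on its own release at day 3, so it starts at day 3 and finishes at 3 + 8 = day 11.
Job 1 can start immediately at day 0; it finishes at day 1.
For job 2: job 1 (finishes day 1, plus 3-day gap → day 4); job 4 (finishes day 11). Taking the maximum gives a start of day 11, and it finishes at 11 + 12 = day 23.
Job 5 needs all of job 2 (finishes day 23, plus 2-day gap → day 25); job 8 (finishes day 12); job 1 (finishes day 1). That puts its earliest start at day 25; it finishes at 25 + 3 = day 28.
Job 3 waits on job 5 (finishes day 28), so it starts at day 28 and finishes at 28 + 9 = day 37.

37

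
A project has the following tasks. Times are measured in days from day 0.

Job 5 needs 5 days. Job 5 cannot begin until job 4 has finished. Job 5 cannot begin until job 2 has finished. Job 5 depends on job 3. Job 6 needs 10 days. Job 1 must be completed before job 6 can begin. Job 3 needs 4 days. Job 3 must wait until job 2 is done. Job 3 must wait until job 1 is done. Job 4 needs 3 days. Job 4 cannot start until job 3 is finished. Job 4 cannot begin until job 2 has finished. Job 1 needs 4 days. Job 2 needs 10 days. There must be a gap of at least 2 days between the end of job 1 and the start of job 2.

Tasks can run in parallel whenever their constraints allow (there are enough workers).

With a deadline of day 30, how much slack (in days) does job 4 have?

Nothing blocks job 1, so it runs from day 0 to day 4.
Job 2 waits on job 1 (finishes day 4, plus 2-day gap → day 6), so it starts at day 6 and finishes at 6 + 10 = day 16.
Job 3 has to wait for job 2 (finishes day 16); job 1 (finishes day 4). The latest of these is day 16, so job 3 runs day 16 to 16 + 4 = day 20.
For job 4: job 3 (finishes day 20); job 2 (finishes day 16). Taking the maximum gives a start of day 20, and it finishes at 20 + 3 = day 23.

Working backward from the deadline:
Job 5 must finish by day 30; it takes 5 days, so it must start by 30 − 5 = day 25.
Since job 5 (must start by day 25) depends on it, job 4 must finish by day 25. Backing off its 3-day duration gives a latest start of day 22.
So job 4 can start as early as day 20 and as late as day 22, giving 22 − 20 = 2 days of slack.

2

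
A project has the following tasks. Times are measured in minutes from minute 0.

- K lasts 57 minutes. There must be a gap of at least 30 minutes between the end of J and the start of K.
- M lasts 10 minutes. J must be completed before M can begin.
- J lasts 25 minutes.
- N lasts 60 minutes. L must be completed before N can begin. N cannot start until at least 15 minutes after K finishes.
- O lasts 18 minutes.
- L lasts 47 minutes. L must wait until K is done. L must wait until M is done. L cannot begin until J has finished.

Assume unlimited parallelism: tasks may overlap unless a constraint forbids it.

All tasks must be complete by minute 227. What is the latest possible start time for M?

Nothing follows N; the deadline of minute 227 is its only limit. It must start by 227 − 60 = minute 167.
L feeds into N (must start by minute 167); so L must finish by minute 167 and therefore start by minute 120.
Since L (must start by minute 120) depends on it, M must finish by minute 120. Backing off its 10-minute duration gives a latest start of minute 110.

110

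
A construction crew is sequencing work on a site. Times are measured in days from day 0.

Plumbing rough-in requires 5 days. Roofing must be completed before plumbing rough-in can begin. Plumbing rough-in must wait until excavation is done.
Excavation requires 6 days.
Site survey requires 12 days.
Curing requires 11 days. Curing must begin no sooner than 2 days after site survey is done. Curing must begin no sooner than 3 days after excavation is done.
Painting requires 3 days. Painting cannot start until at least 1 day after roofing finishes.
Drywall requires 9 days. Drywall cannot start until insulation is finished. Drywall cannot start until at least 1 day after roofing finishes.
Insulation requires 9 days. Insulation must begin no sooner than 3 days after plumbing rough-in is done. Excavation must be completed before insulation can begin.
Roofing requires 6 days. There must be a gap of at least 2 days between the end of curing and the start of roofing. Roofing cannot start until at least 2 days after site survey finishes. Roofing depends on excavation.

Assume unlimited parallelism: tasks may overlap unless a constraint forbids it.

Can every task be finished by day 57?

Nothing blocks excavation, so it runs from day 0 to day 6.
Site survey has no prerequisites, so it starts at day 0 and finishes at day 12.
Curing needs all of site survey (finishes day 12, plus 2-day gap → day 14); excavation (finishes day 6, plus 3-day gap → day 9). That puts its earliest start at day 14; it finishes at 14 + 11 = day 25.
Roofing needs all of curing (finishes day 25, plus 2-day gap → day 27); site survey (finishes day 12, plus 2-day gap → day 14); excavation (finishes day 6). That puts its earliest start at day 27; it finishes at 27 + 6 = day 33.
After roofing (finishes day 33, plus 1-day gap → day 34), painting can start at day 34 and finishes at day 37.
For plumbing rough-in: roofing (finishes day 33); excavation (finishes day 6). Taking the maximum gives a start of day 33, and it finishes at 33 + 5 = day 38.
Insulation has to wait for plumbing rough-in (finishes day 38, plus 3-day gap → day 41); excavation (finishes day 6). The latest of these is day 41, so insulation runs day 41 to 41 + 9 = day 50.
For drywall: insulation (finishes day 50); roofing (finishes day 33, plus 1-day gap → day 34). Taking the maximum gives a start of day 50, and it finishes at 50 + 9 = day 59.
The earliest everything can be done is day 59, which is after the deadline of 57, so it is not possible.

No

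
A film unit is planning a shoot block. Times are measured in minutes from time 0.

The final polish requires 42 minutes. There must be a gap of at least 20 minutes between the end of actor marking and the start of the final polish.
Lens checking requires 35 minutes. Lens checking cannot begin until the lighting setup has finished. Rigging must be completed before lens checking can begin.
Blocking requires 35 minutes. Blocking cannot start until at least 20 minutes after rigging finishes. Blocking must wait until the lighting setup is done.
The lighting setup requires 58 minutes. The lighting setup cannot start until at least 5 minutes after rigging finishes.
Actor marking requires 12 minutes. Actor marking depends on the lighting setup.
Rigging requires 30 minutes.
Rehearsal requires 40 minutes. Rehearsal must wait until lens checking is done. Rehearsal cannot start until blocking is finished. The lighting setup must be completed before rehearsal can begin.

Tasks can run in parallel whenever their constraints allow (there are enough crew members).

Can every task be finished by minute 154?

No

Rigging has no prerequisites, so it starts at minute 0 and finishes at minute 30.
The lighting setup waits on rigging (finishes minute 30, plus 5-minute gap → minute 35), so it starts at minute 35 and finishes at 35 + 58 = minute 93.
After the lighting setup (finishes minute 93), actor marking can start at minute 93 and finishes at minute 105.
After actor marking (finishes minute 105, plus 20-minute gap → minute 125), the final polish can start at minute 125 and finishes at minute 167.
For blocking: rigging (finishes minute 30, plus 20-minute gap → minute 50); the lighting setup (finishes minute 93). Taking the maximum gives a start of minute 93, and it finishes at 93 + 35 = minute 128.
For lens checking: the lighting setup (finishes minute 93); rigging (finishes minute 30). Taking the maximum gives a start of minute 93, and it finishes at 93 + 35 = minute 128.
Rehearsal cannot start until lens checking (finishes minute 128); blocking (finishes minute 128); the lighting setup (finishes minute 93). The controlling bound is minute 128, so rehearsal finishes at 128 + 40 = minute 168.
The earliest everything can be done is minute 168, which is after the deadline of 154, so it is not possible.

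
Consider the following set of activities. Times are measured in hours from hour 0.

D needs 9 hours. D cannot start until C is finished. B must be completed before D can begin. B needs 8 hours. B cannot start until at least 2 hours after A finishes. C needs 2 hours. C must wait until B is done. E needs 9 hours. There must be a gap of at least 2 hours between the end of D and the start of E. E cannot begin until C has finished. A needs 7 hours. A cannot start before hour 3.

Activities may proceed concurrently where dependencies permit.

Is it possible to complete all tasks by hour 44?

A waits on its own release at hour 3, so it starts at hour 3 and finishes at 3 + 7 = hour 10.
B waits on A (finishes hour 10, plus 2-hour gap → hour 12), so it starts at hour 12 and finishes at 12 + 8 = hour 20.
C waits on B (finishes hour 20), so it starts at hour 20 and finishes at 20 + 2 = hour 22.
For D: C (finishes hour 22); B (finishes hour 20). Taking the maximum gives a start of hour 22, and it finishes at 22 + 9 = hour 31.
E needs all of D (finishes hour 31, plus 2-hour gap → hour 33); C (finishes hour 22). That puts its earliest start at hour 33; it finishes at 33 + 9 = hour 42.
Every task is finished by hour 42, which is no later than the deadline of 44, so the schedule is feasible.

Yes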